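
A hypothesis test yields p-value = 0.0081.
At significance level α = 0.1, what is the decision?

Answer: reject H₀

Derivation:
Compare p-value to α:
0.0081 < 0.1
Decision: reject H₀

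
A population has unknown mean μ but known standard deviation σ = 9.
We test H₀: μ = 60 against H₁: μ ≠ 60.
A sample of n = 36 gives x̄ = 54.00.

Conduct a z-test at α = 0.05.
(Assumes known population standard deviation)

Standard error: SE = σ/√n = 9/√36 = 1.5000
z-statistic: z = (x̄ - μ₀)/SE = (54.00 - 60)/1.5000 = -4.0000
Critical value: ±1.960
p-value = 0.0001
Decision: reject H₀

Answer: z = -4.0000, reject H₀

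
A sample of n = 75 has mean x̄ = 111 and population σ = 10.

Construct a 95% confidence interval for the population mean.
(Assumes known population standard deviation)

Confidence level: 95%, α = 0.05
z_0.025 = 1.960
SE = σ/√n = 10/√75 = 1.1547
Margin of error = 1.960 × 1.1547 = 2.2632
CI: x̄ ± margin = 111 ± 2.2632
CI: (108.7368, 113.2632)

Answer: (108.7368, 113.2632)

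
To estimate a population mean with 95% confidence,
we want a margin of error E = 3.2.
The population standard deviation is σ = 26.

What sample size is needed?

z_0.025 = 1.960
n = (z×σ/E)² = (1.960×26/3.2)²
n = 253.6056
Round up: n = 254

Answer: n = 254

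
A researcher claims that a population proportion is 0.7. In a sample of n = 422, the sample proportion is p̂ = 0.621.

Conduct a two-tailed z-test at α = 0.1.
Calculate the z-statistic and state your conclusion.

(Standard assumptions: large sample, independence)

H₀: p = 0.7, H₁: p ≠ 0.7
Standard error: SE = √(p₀(1-p₀)/n) = √(0.7×0.3/422) = 0.022308
z-statistic: z = (p̂ - p₀)/SE = (0.621 - 0.7)/0.022308 = -3.5413
Critical value: z_0.05 = ±1.645
p-value = 0.0004
Decision: reject H₀ at α = 0.1

Answer: z = -3.5413, reject H₀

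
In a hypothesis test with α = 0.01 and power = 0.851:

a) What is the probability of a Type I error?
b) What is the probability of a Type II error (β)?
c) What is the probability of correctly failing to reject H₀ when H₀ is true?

a) Type I error probability = α = 0.01
b) Power = P(reject H₀ | H₁ true) = 1 - β = 0.851, so Type II error probability = β = 1 - Power = 0.149
c) P(fail to reject H₀ | H₀ true) = 1 - α = 0.99

Answer: a) 0.01, b) 0.149, c) 0.99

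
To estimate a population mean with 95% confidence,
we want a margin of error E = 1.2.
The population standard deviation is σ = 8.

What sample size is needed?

z_0.025 = 1.960
n = (z×σ/E)² = (1.960×8/1.2)²
n = 170.7378
Round up: n = 171

Answer: n = 171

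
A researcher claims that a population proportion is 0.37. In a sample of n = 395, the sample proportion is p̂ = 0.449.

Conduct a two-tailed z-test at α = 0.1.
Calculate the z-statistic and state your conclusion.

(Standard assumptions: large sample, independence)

H₀: p = 0.37, H₁: p ≠ 0.37
Standard error: SE = √(p₀(1-p₀)/n) = √(0.37×0.63/395) = 0.024293
z-statistic: z = (p̂ - p₀)/SE = (0.449 - 0.37)/0.024293 = 3.2520
Critical value: z_0.05 = ±1.645
p-value = 0.0011
Decision: reject H₀ at α = 0.1

Answer: z = 3.2520, reject H₀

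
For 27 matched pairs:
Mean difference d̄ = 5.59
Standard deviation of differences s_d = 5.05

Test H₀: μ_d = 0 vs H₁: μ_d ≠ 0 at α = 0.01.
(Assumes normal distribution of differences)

Answer: t = 5.7516, reject H₀

Derivation:
df = n - 1 = 26
SE = s_d/√n = 5.05/√27 = 0.9719
t = d̄/SE = 5.59/0.9719 = 5.7516
Critical value: t_{0.005,26} = ±2.779
p-value < 0.0001
Decision: reject H₀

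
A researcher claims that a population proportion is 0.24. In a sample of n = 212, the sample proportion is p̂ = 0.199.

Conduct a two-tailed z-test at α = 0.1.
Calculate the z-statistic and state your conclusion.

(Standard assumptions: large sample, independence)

H₀: p = 0.24, H₁: p ≠ 0.24
Standard error: SE = √(p₀(1-p₀)/n) = √(0.24×0.76/212) = 0.029332
z-statistic: z = (p̂ - p₀)/SE = (0.199 - 0.24)/0.029332 = -1.3978
Critical value: z_0.05 = ±1.645
p-value = 0.1622
Decision: fail to reject H₀ at α = 0.1

Answer: z = -1.3978, fail to reject H₀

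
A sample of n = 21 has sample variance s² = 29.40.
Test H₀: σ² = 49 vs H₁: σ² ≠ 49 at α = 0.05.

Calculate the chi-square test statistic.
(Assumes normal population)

df = n - 1 = 20
χ² = (n-1)s²/σ₀² = 20×29.40/49 = 12.0000
Critical values: χ²_{0.975,20} = 9.591, χ²_{0.025,20} = 34.170
Rejection region: χ² < 9.591 or χ² > 34.170
Decision: fail to reject H₀

Answer: χ² = 12.0000, fail to reject H₀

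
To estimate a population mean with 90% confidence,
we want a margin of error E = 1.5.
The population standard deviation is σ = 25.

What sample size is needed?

z_0.05 = 1.645
n = (z×σ/E)² = (1.645×25/1.5)²
n = 751.6736
Round up: n = 752

Answer: n = 752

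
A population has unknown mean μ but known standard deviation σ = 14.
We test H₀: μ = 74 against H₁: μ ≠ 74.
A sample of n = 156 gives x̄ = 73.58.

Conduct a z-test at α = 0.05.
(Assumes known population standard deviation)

Standard error: SE = σ/√n = 14/√156 = 1.1209
z-statistic: z = (x̄ - μ₀)/SE = (73.58 - 74)/1.1209 = -0.3747
Critical value: ±1.960
p-value = 0.7079
Decision: fail to reject H₀

Answer: z = -0.3747, fail to reject H₀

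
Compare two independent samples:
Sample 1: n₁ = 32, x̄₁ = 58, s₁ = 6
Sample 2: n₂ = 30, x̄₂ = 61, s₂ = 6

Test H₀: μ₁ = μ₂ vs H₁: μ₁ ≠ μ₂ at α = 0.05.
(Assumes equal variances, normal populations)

Answer: t = -1.9675, fail to reject H₀

Derivation:
Pooled variance: s²_p = [31×6² + 29×6²]/(60) = 36.0000
s_p = 6.0000
SE = s_p×√(1/n₁ + 1/n₂) = 6.0000×√(1/32 + 1/30) = 1.5248
t = (x̄₁ - x̄₂)/SE = (58 - 61)/1.5248 = -1.9675
df = 60, t-critical = ±2.000
Decision: fail to reject H₀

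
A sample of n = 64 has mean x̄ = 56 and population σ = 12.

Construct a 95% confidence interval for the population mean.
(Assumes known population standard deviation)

Answer: (53.0600, 58.9400)

Derivation:
Confidence level: 95%, α = 0.05
z_0.025 = 1.960
SE = σ/√n = 12/√64 = 1.5000
Margin of error = 1.960 × 1.5000 = 2.9400
CI: x̄ ± margin = 56 ± 2.9400
CI: (53.0600, 58.9400)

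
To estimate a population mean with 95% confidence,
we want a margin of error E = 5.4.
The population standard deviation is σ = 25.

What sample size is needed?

Answer: n = 83

Derivation:
z_0.025 = 1.960
n = (z×σ/E)² = (1.960×25/5.4)²
n = 82.3388
Round up: n = 83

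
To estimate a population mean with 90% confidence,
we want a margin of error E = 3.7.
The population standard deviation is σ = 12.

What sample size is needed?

Answer: n = 29

Derivation:
z_0.05 = 1.645
n = (z×σ/E)² = (1.645×12/3.7)²
n = 28.4637
Round up: n = 29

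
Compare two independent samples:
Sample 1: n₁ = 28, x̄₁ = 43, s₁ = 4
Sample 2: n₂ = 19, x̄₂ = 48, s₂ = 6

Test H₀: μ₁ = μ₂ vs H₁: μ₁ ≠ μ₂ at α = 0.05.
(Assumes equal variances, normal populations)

Pooled variance: s²_p = [27×4² + 18×6²]/(45) = 24.0000
s_p = 4.8990
SE = s_p×√(1/n₁ + 1/n₂) = 4.8990×√(1/28 + 1/19) = 1.4561
t = (x̄₁ - x̄₂)/SE = (43 - 48)/1.4561 = -3.4338
df = 45, t-critical = ±2.014
Decision: reject H₀

Answer: t = -3.4338, reject H₀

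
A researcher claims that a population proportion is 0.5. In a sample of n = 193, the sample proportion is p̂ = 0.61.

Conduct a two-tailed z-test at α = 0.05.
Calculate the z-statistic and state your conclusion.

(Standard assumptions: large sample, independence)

Answer: z = 3.0563, reject H₀

Derivation:
H₀: p = 0.5, H₁: p ≠ 0.5
Standard error: SE = √(p₀(1-p₀)/n) = √(0.5×0.5/193) = 0.035991
z-statistic: z = (p̂ - p₀)/SE = (0.61 - 0.5)/0.035991 = 3.0563
Critical value: z_0.025 = ±1.960
p-value = 0.0022
Decision: reject H₀ at α = 0.05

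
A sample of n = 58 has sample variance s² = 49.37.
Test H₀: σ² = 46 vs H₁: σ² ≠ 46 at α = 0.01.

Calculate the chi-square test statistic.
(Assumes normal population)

Answer: χ² = 61.1759, fail to reject H₀

Derivation:
df = n - 1 = 57
χ² = (n-1)s²/σ₀² = 57×49.37/46 = 61.1759
Critical values: χ²_{0.995,57} = 33.248, χ²_{0.005,57} = 88.236
Rejection region: χ² < 33.248 or χ² > 88.236
Decision: fail to reject H₀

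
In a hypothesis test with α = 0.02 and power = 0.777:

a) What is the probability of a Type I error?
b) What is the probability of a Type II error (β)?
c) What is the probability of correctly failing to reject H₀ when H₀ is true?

a) Type I error probability = α = 0.02
b) Power = P(reject H₀ | H₁ true) = 1 - β = 0.777, so Type II error probability = β = 1 - Power = 0.223
c) P(fail to reject H₀ | H₀ true) = 1 - α = 0.98

Answer: a) 0.02, b) 0.223, c) 0.98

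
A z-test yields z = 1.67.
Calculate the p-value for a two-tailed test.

Answer: p-value ≈ 0.0949

Derivation:
For z = 1.67:
p = 2×P(Z > |1.67|) = 2×(1 - Φ(1.67)) = 0.0949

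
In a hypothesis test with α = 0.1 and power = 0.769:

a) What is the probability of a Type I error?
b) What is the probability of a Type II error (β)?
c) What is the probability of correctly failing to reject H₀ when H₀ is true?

a) Type I error probability = α = 0.1
b) Power = P(reject H₀ | H₁ true) = 1 - β = 0.769, so Type II error probability = β = 1 - Power = 0.231
c) P(fail to reject H₀ | H₀ true) = 1 - α = 0.9

Answer: a) 0.1, b) 0.231, c) 0.9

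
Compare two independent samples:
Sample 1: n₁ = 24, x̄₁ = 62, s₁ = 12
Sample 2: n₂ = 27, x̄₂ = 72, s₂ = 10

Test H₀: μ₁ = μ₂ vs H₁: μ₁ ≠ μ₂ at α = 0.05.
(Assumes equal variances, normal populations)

Answer: t = -3.2452, reject H₀

Derivation:
Pooled variance: s²_p = [23×12² + 26×10²]/(49) = 120.6531
s_p = 10.9842
SE = s_p×√(1/n₁ + 1/n₂) = 10.9842×√(1/24 + 1/27) = 3.0815
t = (x̄₁ - x̄₂)/SE = (62 - 72)/3.0815 = -3.2452
df = 49, t-critical = ±2.010
Decision: reject H₀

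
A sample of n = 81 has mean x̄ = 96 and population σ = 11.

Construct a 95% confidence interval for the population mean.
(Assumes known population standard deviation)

Confidence level: 95%, α = 0.05
z_0.025 = 1.960
SE = σ/√n = 11/√81 = 1.2222
Margin of error = 1.960 × 1.2222 = 2.3955
CI: x̄ ± margin = 96 ± 2.3955
CI: (93.6045, 98.3955)

Answer: (93.6045, 98.3955)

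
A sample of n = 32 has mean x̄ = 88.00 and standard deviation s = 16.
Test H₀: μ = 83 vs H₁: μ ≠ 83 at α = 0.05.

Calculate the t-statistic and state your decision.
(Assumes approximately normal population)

Answer: t = 1.7678, fail to reject H₀

Derivation:
df = n - 1 = 31
SE = s/√n = 16/√32 = 2.8284
t = (x̄ - μ₀)/SE = (88.00 - 83)/2.8284 = 1.7678
Critical value: t_{0.025,31} = ±2.040
p-value ≈ 0.0869
Decision: fail to reject H₀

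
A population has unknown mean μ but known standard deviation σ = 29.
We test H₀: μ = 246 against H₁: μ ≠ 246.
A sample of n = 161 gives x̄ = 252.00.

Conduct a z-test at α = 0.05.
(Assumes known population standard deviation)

Answer: z = 2.6252, reject H₀

Derivation:
Standard error: SE = σ/√n = 29/√161 = 2.2855
z-statistic: z = (x̄ - μ₀)/SE = (252.00 - 246)/2.2855 = 2.6252
Critical value: ±1.960
p-value = 0.0087
Decision: reject H₀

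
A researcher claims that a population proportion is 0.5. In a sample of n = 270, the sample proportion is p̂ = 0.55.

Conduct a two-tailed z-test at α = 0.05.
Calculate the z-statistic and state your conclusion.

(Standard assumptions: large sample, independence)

Answer: z = 1.6432, fail to reject H₀

Derivation:
H₀: p = 0.5, H₁: p ≠ 0.5
Standard error: SE = √(p₀(1-p₀)/n) = √(0.5×0.5/270) = 0.030429
z-statistic: z = (p̂ - p₀)/SE = (0.55 - 0.5)/0.030429 = 1.6432
Critical value: z_0.025 = ±1.960
p-value = 0.1003
Decision: fail to reject H₀ at α = 0.05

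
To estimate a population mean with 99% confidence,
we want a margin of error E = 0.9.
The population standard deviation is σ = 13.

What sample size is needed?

z_0.005 = 2.576
n = (z×σ/E)² = (2.576×13/0.9)²
n = 1384.5014
Round up: n = 1385

Answer: n = 1385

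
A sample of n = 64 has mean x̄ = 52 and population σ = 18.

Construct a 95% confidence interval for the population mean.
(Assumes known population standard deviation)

Confidence level: 95%, α = 0.05
z_0.025 = 1.960
SE = σ/√n = 18/√64 = 2.2500
Margin of error = 1.960 × 2.2500 = 4.4100
CI: x̄ ± margin = 52 ± 4.4100
CI: (47.5900, 56.4100)

Answer: (47.5900, 56.4100)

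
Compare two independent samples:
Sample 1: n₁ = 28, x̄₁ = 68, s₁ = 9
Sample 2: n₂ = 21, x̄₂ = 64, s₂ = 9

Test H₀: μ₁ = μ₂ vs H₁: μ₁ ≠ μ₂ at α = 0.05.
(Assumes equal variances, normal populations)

Answer: t = 1.5396, fail to reject H₀

Derivation:
Pooled variance: s²_p = [27×9² + 20×9²]/(47) = 81.0000
s_p = 9.0000
SE = s_p×√(1/n₁ + 1/n₂) = 9.0000×√(1/28 + 1/21) = 2.5981
t = (x̄₁ - x̄₂)/SE = (68 - 64)/2.5981 = 1.5396
df = 47, t-critical = ±2.012
Decision: fail to reject H₀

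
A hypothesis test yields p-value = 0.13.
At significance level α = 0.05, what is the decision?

Answer: fail to reject H₀

Derivation:
Compare p-value to α:
0.13 ≥ 0.05
Decision: fail to reject H₀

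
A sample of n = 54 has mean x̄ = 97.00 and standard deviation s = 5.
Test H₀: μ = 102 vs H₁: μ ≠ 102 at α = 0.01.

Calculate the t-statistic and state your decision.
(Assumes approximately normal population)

Answer: t = -7.3486, reject H₀

Derivation:
df = n - 1 = 53
SE = s/√n = 5/√54 = 0.6804
t = (x̄ - μ₀)/SE = (97.00 - 102)/0.6804 = -7.3486
Critical value: t_{0.005,53} = ±2.672
p-value < 0.0001
Decision: reject H₀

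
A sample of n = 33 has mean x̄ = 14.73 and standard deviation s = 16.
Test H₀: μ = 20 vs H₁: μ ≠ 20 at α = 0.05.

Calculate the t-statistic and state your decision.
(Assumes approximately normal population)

Answer: t = -1.8921, fail to reject H₀

Derivation:
df = n - 1 = 32
SE = s/√n = 16/√33 = 2.7852
t = (x̄ - μ₀)/SE = (14.73 - 20)/2.7852 = -1.8921
Critical value: t_{0.025,32} = ±2.037
p-value ≈ 0.0676
Decision: fail to reject H₀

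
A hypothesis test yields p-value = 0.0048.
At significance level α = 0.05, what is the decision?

Compare p-value to α:
0.0048 < 0.05
Decision: reject H₀

Answer: reject H₀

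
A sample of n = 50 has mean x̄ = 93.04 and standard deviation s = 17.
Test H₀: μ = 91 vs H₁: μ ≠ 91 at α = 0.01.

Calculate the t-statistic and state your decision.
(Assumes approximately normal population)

df = n - 1 = 49
SE = s/√n = 17/√50 = 2.4042
t = (x̄ - μ₀)/SE = (93.04 - 91)/2.4042 = 0.8485
Critical value: t_{0.005,49} = ±2.680
p-value ≈ 0.4003
Decision: fail to reject H₀

Answer: t = 0.8485, fail to reject H₀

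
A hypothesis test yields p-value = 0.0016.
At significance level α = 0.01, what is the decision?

Answer: reject H₀

Derivation:
Compare p-value to α:
0.0016 < 0.01
Decision: reject H₀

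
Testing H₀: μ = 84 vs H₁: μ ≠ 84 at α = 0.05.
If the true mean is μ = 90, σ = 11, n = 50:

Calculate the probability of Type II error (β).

SE = σ/√n = 11/√50 = 1.5556
Critical values: μ₀ ± z_0.025×SE = 84 ± 1.960×1.5556
Acceptance region: (80.9510, 87.0490)
Under H₁ (μ = 90): z_high = (87.0490 - 90)/1.5556 = -1.8970, z_low = (80.9510 - 90)/1.5556 = -5.8170
β = P(not reject | H₁) = Φ(-1.8970) - Φ(-5.8170) ≈ 0.0289

Answer: β ≈ 0.0289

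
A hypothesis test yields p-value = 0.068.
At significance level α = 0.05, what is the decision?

Compare p-value to α:
0.068 ≥ 0.05
Decision: fail to reject H₀

Answer: fail to reject H₀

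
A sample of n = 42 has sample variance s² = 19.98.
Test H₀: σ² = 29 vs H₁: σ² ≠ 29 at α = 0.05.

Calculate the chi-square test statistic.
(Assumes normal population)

df = n - 1 = 41
χ² = (n-1)s²/σ₀² = 41×19.98/29 = 28.2476
Critical values: χ²_{0.975,41} = 25.215, χ²_{0.025,41} = 60.561
Rejection region: χ² < 25.215 or χ² > 60.561
Decision: fail to reject H₀

Answer: χ² = 28.2476, fail to reject H₀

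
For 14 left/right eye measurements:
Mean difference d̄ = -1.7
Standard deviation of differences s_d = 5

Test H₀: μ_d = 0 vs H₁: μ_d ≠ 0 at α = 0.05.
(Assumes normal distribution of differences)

Answer: t = -1.2722, fail to reject H₀

Derivation:
df = n - 1 = 13
SE = s_d/√n = 5/√14 = 1.3363
t = d̄/SE = -1.7/1.3363 = -1.2722
Critical value: t_{0.025,13} = ±2.160
p-value ≈ 0.2256
Decision: fail to reject H₀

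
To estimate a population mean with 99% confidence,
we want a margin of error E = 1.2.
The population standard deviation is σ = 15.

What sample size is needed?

z_0.005 = 2.576
n = (z×σ/E)² = (2.576×15/1.2)²
n = 1036.8400
Round up: n = 1037

Answer: n = 1037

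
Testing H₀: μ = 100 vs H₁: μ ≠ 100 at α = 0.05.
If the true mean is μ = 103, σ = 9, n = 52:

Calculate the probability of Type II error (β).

SE = σ/√n = 9/√52 = 1.2481
Critical values: μ₀ ± z_0.025×SE = 100 ± 1.960×1.2481
Acceptance region: (97.5537, 102.4463)
Under H₁ (μ = 103): z_high = (102.4463 - 103)/1.2481 = -0.4436, z_low = (97.5537 - 103)/1.2481 = -4.3637
β = P(not reject | H₁) = Φ(-0.4436) - Φ(-4.3637) ≈ 0.3287

Answer: β ≈ 0.3287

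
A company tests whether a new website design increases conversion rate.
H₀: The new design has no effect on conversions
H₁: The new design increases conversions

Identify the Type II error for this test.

Type I error: rejecting H₀ when it is actually true (false positive).
Type II error: failing to reject H₀ when H₁ is actually true (false negative).

Answer: Keeping the old design when the new one would have increased conversions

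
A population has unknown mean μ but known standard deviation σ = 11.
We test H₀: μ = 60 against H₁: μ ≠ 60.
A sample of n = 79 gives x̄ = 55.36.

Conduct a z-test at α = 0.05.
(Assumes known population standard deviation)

Standard error: SE = σ/√n = 11/√79 = 1.2376
z-statistic: z = (x̄ - μ₀)/SE = (55.36 - 60)/1.2376 = -3.7492
Critical value: ±1.960
p-value = 0.0002
Decision: reject H₀

Answer: z = -3.7492, reject H₀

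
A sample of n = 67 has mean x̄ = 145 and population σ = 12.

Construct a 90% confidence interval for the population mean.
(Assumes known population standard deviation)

Confidence level: 90%, α = 0.1
z_0.05 = 1.645
SE = σ/√n = 12/√67 = 1.4660
Margin of error = 1.645 × 1.4660 = 2.4116
CI: x̄ ± margin = 145 ± 2.4116
CI: (142.5884, 147.4116)

Answer: (142.5884, 147.4116)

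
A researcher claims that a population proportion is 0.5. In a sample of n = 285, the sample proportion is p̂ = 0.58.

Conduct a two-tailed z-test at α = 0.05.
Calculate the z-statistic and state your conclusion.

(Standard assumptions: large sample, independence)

H₀: p = 0.5, H₁: p ≠ 0.5
Standard error: SE = √(p₀(1-p₀)/n) = √(0.5×0.5/285) = 0.029617
z-statistic: z = (p̂ - p₀)/SE = (0.58 - 0.5)/0.029617 = 2.7012
Critical value: z_0.025 = ±1.960
p-value = 0.0069
Decision: reject H₀ at α = 0.05

Answer: z = 2.7012, reject H₀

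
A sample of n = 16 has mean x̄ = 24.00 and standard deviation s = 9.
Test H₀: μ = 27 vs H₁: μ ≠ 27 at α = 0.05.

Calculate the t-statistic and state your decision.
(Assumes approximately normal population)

Answer: t = -1.3333, fail to reject H₀

Derivation:
df = n - 1 = 15
SE = s/√n = 9/√16 = 2.2500
t = (x̄ - μ₀)/SE = (24.00 - 27)/2.2500 = -1.3333
Critical value: t_{0.025,15} = ±2.131
p-value ≈ 0.2023
Decision: fail to reject H₀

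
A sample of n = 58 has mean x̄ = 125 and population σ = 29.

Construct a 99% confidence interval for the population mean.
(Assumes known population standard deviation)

Confidence level: 99%, α = 0.01
z_0.005 = 2.576
SE = σ/√n = 29/√58 = 3.8079
Margin of error = 2.576 × 3.8079 = 9.8092
CI: x̄ ± margin = 125 ± 9.8092
CI: (115.1908, 134.8092)

Answer: (115.1908, 134.8092)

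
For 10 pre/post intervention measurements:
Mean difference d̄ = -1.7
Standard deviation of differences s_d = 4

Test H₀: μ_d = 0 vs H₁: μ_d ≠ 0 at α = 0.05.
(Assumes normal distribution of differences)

df = n - 1 = 9
SE = s_d/√n = 4/√10 = 1.2649
t = d̄/SE = -1.7/1.2649 = -1.3440
Critical value: t_{0.025,9} = ±2.262
p-value ≈ 0.2118
Decision: fail to reject H₀

Answer: t = -1.3440, fail to reject H₀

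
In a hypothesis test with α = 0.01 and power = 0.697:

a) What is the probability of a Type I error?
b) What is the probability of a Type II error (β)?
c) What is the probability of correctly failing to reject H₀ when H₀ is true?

Answer: a) 0.01, b) 0.303, c) 0.99

Derivation:
a) Type I error probability = α = 0.01
b) Power = P(reject H₀ | H₁ true) = 1 - β = 0.697, so Type II error probability = β = 1 - Power = 0.303
c) P(fail to reject H₀ | H₀ true) = 1 - α = 0.99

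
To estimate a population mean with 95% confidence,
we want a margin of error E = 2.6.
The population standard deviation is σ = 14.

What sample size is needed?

Answer: n = 112

Derivation:
z_0.025 = 1.960
n = (z×σ/E)² = (1.960×14/2.6)²
n = 111.3837
Round up: n = 112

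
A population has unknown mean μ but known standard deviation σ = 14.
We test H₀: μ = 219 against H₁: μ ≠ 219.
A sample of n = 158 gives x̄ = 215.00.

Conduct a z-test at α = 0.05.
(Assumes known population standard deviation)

Standard error: SE = σ/√n = 14/√158 = 1.1138
z-statistic: z = (x̄ - μ₀)/SE = (215.00 - 219)/1.1138 = -3.5913
Critical value: ±1.960
p-value = 0.0003
Decision: reject H₀

Answer: z = -3.5913, reject H₀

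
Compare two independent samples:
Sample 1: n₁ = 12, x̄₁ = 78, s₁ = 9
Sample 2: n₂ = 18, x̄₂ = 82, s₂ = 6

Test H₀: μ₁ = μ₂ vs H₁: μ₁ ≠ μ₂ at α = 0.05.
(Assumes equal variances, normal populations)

Answer: t = -1.4649, fail to reject H₀

Derivation:
Pooled variance: s²_p = [11×9² + 17×6²]/(28) = 53.6786
s_p = 7.3266
SE = s_p×√(1/n₁ + 1/n₂) = 7.3266×√(1/12 + 1/18) = 2.7305
t = (x̄₁ - x̄₂)/SE = (78 - 82)/2.7305 = -1.4649
df = 28, t-critical = ±2.048
Decision: fail to reject H₀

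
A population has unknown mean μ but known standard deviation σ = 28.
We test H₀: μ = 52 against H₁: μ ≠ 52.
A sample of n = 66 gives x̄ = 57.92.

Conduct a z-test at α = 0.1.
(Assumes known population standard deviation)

Standard error: SE = σ/√n = 28/√66 = 3.4466
z-statistic: z = (x̄ - μ₀)/SE = (57.92 - 52)/3.4466 = 1.7176
Critical value: ±1.645
p-value = 0.0859
Decision: reject H₀

Answer: z = 1.7176, reject H₀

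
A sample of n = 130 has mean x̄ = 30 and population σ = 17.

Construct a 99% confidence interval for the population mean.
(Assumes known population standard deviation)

Answer: (26.1592, 33.8408)

Derivation:
Confidence level: 99%, α = 0.01
z_0.005 = 2.576
SE = σ/√n = 17/√130 = 1.4910
Margin of error = 2.576 × 1.4910 = 3.8408
CI: x̄ ± margin = 30 ± 3.8408
CI: (26.1592, 33.8408)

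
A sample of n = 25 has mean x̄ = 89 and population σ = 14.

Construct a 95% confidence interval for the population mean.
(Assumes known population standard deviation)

Confidence level: 95%, α = 0.05
z_0.025 = 1.960
SE = σ/√n = 14/√25 = 2.8000
Margin of error = 1.960 × 2.8000 = 5.4880
CI: x̄ ± margin = 89 ± 5.4880
CI: (83.5120, 94.4880)

Answer: (83.5120, 94.4880)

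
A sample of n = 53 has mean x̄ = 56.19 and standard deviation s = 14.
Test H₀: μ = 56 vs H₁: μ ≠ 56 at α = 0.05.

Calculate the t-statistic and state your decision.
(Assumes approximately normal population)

Answer: t = 0.0988, fail to reject H₀

Derivation:
df = n - 1 = 52
SE = s/√n = 14/√53 = 1.9230
t = (x̄ - μ₀)/SE = (56.19 - 56)/1.9230 = 0.0988
Critical value: t_{0.025,52} = ±2.007
p-value ≈ 0.9217
Decision: fail to reject H₀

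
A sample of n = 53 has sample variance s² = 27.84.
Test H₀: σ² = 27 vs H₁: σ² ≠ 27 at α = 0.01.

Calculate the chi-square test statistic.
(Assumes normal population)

df = n - 1 = 52
χ² = (n-1)s²/σ₀² = 52×27.84/27 = 53.6178
Critical values: χ²_{0.995,52} = 29.481, χ²_{0.005,52} = 82.001
Rejection region: χ² < 29.481 or χ² > 82.001
Decision: fail to reject H₀

Answer: χ² = 53.6178, fail to reject H₀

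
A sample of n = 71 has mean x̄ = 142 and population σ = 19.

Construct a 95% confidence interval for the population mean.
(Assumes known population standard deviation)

Answer: (137.5804, 146.4196)

Derivation:
Confidence level: 95%, α = 0.05
z_0.025 = 1.960
SE = σ/√n = 19/√71 = 2.2549
Margin of error = 1.960 × 2.2549 = 4.4196
CI: x̄ ± margin = 142 ± 4.4196
CI: (137.5804, 146.4196)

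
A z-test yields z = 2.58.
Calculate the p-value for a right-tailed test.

For z = 2.58:
p = P(Z > 2.58) = 1 - Φ(2.58) = 0.0049

Answer: p-value ≈ 0.0049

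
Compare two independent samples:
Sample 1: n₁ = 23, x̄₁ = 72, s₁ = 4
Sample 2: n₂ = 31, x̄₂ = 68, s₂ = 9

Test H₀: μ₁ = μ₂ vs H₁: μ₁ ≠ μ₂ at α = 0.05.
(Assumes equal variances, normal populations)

Answer: t = 1.9872, fail to reject H₀

Derivation:
Pooled variance: s²_p = [22×4² + 30×9²]/(52) = 53.5000
s_p = 7.3144
SE = s_p×√(1/n₁ + 1/n₂) = 7.3144×√(1/23 + 1/31) = 2.0129
t = (x̄₁ - x̄₂)/SE = (72 - 68)/2.0129 = 1.9872
df = 52, t-critical = ±2.007
Decision: fail to reject H₀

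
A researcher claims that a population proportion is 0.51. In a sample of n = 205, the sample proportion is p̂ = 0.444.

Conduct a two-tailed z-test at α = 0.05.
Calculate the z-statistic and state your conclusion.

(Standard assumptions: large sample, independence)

Answer: z = -1.8903, fail to reject H₀

Derivation:
H₀: p = 0.51, H₁: p ≠ 0.51
Standard error: SE = √(p₀(1-p₀)/n) = √(0.51×0.49/205) = 0.034915
z-statistic: z = (p̂ - p₀)/SE = (0.444 - 0.51)/0.034915 = -1.8903
Critical value: z_0.025 = ±1.960
p-value = 0.0587
Decision: fail to reject H₀ at α = 0.05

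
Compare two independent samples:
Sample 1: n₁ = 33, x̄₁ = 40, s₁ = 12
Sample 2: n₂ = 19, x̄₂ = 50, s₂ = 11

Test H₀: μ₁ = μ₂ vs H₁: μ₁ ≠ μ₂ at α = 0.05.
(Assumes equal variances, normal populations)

Answer: t = -2.9806, reject H₀

Derivation:
Pooled variance: s²_p = [32×12² + 18×11²]/(50) = 135.7200
s_p = 11.6499
SE = s_p×√(1/n₁ + 1/n₂) = 11.6499×√(1/33 + 1/19) = 3.3550
t = (x̄₁ - x̄₂)/SE = (40 - 50)/3.3550 = -2.9806
df = 50, t-critical = ±2.009
Decision: reject H₀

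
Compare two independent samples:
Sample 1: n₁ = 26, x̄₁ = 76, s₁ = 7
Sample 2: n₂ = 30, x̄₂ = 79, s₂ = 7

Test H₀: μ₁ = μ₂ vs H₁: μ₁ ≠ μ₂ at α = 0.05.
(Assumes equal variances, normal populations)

Pooled variance: s²_p = [25×7² + 29×7²]/(54) = 49.0000
s_p = 7.0000
SE = s_p×√(1/n₁ + 1/n₂) = 7.0000×√(1/26 + 1/30) = 1.8756
t = (x̄₁ - x̄₂)/SE = (76 - 79)/1.8756 = -1.5995
df = 54, t-critical = ±2.005
Decision: fail to reject H₀

Answer: t = -1.5995, fail to reject H₀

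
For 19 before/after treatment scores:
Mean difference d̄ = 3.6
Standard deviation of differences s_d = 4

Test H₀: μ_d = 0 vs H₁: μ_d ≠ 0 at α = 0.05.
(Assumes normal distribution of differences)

Answer: t = 3.9229, reject H₀

Derivation:
df = n - 1 = 18
SE = s_d/√n = 4/√19 = 0.9177
t = d̄/SE = 3.6/0.9177 = 3.9229
Critical value: t_{0.025,18} = ±2.101
p-value ≈ 0.0010
Decision: reject H₀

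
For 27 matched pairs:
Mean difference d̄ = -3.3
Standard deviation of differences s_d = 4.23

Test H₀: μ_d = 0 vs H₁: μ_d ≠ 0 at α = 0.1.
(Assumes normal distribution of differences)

Answer: t = -4.0536, reject H₀

Derivation:
df = n - 1 = 26
SE = s_d/√n = 4.23/√27 = 0.8141
t = d̄/SE = -3.3/0.8141 = -4.0536
Critical value: t_{0.05,26} = ±1.706
p-value ≈ 0.0004
Decision: reject H₀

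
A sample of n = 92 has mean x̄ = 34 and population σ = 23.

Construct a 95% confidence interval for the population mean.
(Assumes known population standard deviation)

Answer: (29.3001, 38.6999)

Derivation:
Confidence level: 95%, α = 0.05
z_0.025 = 1.960
SE = σ/√n = 23/√92 = 2.3979
Margin of error = 1.960 × 2.3979 = 4.6999
CI: x̄ ± margin = 34 ± 4.6999
CI: (29.3001, 38.6999)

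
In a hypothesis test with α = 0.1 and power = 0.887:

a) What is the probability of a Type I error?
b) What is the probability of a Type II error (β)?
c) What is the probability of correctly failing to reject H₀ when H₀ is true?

Answer: a) 0.1, b) 0.113, c) 0.9

Derivation:
a) Type I error probability = α = 0.1
b) Power = P(reject H₀ | H₁ true) = 1 - β = 0.887, so Type II error probability = β = 1 - Power = 0.113
c) P(fail to reject H₀ | H₀ true) = 1 - α = 0.9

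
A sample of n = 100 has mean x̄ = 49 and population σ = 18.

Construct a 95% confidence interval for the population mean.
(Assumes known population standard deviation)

Answer: (45.4720, 52.5280)

Derivation:
Confidence level: 95%, α = 0.05
z_0.025 = 1.960
SE = σ/√n = 18/√100 = 1.8000
Margin of error = 1.960 × 1.8000 = 3.5280
CI: x̄ ± margin = 49 ± 3.5280
CI: (45.4720, 52.5280)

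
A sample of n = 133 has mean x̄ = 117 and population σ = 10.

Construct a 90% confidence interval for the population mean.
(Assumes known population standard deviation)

Confidence level: 90%, α = 0.1
z_0.05 = 1.645
SE = σ/√n = 10/√133 = 0.8671
Margin of error = 1.645 × 0.8671 = 1.4264
CI: x̄ ± margin = 117 ± 1.4264
CI: (115.5736, 118.4264)

Answer: (115.5736, 118.4264)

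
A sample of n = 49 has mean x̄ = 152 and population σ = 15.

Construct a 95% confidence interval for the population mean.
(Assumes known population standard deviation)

Answer: (147.7999, 156.2001)

Derivation:
Confidence level: 95%, α = 0.05
z_0.025 = 1.960
SE = σ/√n = 15/√49 = 2.1429
Margin of error = 1.960 × 2.1429 = 4.2001
CI: x̄ ± margin = 152 ± 4.2001
CI: (147.7999, 156.2001)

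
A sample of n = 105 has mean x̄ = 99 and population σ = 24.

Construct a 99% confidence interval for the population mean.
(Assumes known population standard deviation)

Confidence level: 99%, α = 0.01
z_0.005 = 2.576
SE = σ/√n = 24/√105 = 2.3422
Margin of error = 2.576 × 2.3422 = 6.0335
CI: x̄ ± margin = 99 ± 6.0335
CI: (92.9665, 105.0335)

Answer: (92.9665, 105.0335)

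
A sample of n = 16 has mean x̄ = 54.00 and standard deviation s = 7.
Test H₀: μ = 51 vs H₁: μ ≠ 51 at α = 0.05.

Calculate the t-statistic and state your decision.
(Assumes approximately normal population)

Answer: t = 1.7143, fail to reject H₀

Derivation:
df = n - 1 = 15
SE = s/√n = 7/√16 = 1.7500
t = (x̄ - μ₀)/SE = (54.00 - 51)/1.7500 = 1.7143
Critical value: t_{0.025,15} = ±2.131
p-value ≈ 0.1071
Decision: fail to reject H₀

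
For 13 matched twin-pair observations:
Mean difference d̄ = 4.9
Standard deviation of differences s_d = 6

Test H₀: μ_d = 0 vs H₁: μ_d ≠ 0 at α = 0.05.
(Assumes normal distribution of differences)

df = n - 1 = 12
SE = s_d/√n = 6/√13 = 1.6641
t = d̄/SE = 4.9/1.6641 = 2.9445
Critical value: t_{0.025,12} = ±2.179
p-value ≈ 0.0123
Decision: reject H₀

Answer: t = 2.9445, reject H₀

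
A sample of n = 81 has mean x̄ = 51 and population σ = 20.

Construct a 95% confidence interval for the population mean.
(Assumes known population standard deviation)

Answer: (46.6445, 55.3555)

Derivation:
Confidence level: 95%, α = 0.05
z_0.025 = 1.960
SE = σ/√n = 20/√81 = 2.2222
Margin of error = 1.960 × 2.2222 = 4.3555
CI: x̄ ± margin = 51 ± 4.3555
CI: (46.6445, 55.3555)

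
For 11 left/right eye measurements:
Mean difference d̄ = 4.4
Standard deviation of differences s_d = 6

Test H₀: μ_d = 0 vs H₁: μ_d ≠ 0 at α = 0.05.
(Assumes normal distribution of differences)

Answer: t = 2.4321, reject H₀

Derivation:
df = n - 1 = 10
SE = s_d/√n = 6/√11 = 1.8091
t = d̄/SE = 4.4/1.8091 = 2.4321
Critical value: t_{0.025,10} = ±2.228
p-value ≈ 0.0353
Decision: reject H₀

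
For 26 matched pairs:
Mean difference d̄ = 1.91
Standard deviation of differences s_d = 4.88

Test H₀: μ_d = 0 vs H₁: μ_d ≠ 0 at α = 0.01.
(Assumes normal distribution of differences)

df = n - 1 = 25
SE = s_d/√n = 4.88/√26 = 0.9570
t = d̄/SE = 1.91/0.9570 = 1.9958
Critical value: t_{0.005,25} = ±2.787
p-value ≈ 0.0570
Decision: fail to reject H₀

Answer: t = 1.9958, fail to reject H₀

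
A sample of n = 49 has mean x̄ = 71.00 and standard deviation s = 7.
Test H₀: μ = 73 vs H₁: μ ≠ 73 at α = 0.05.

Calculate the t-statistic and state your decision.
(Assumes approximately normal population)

Answer: t = -2.0000, fail to reject H₀

Derivation:
df = n - 1 = 48
SE = s/√n = 7/√49 = 1.0000
t = (x̄ - μ₀)/SE = (71.00 - 73)/1.0000 = -2.0000
Critical value: t_{0.025,48} = ±2.011
p-value ≈ 0.0512
Decision: fail to reject H₀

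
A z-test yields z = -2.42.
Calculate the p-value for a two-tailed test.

Answer: p-value ≈ 0.0155

Derivation:
For z = -2.42:
p = 2×P(Z > |-2.42|) = 2×(1 - Φ(2.42)) = 0.0155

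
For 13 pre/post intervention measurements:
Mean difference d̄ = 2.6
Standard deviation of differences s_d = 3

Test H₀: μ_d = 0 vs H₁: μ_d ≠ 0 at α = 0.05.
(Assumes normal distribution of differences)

Answer: t = 3.1246, reject H₀

Derivation:
df = n - 1 = 12
SE = s_d/√n = 3/√13 = 0.8321
t = d̄/SE = 2.6/0.8321 = 3.1246
Critical value: t_{0.025,12} = ±2.179
p-value ≈ 0.0088
Decision: reject H₀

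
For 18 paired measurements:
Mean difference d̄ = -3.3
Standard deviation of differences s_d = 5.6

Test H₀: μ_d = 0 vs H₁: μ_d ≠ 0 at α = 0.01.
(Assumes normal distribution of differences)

Answer: t = -2.5002, fail to reject H₀

Derivation:
df = n - 1 = 17
SE = s_d/√n = 5.6/√18 = 1.3199
t = d̄/SE = -3.3/1.3199 = -2.5002
Critical value: t_{0.005,17} = ±2.898
p-value ≈ 0.0229
Decision: fail to reject H₀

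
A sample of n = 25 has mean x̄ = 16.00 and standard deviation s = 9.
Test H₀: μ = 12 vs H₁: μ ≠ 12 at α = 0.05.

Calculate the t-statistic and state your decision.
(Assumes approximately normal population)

Answer: t = 2.2222, reject H₀

Derivation:
df = n - 1 = 24
SE = s/√n = 9/√25 = 1.8000
t = (x̄ - μ₀)/SE = (16.00 - 12)/1.8000 = 2.2222
Critical value: t_{0.025,24} = ±2.064
p-value ≈ 0.0359
Decision: reject H₀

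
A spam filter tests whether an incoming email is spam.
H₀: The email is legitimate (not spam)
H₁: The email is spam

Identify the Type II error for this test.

A Type I error (probability α) occurs when we reject a true H₀.
A Type II error (probability β) occurs when we fail to reject a false H₀.

Answer: Letting a spam email through to the inbox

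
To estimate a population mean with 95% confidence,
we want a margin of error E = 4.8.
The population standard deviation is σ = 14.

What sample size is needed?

Answer: n = 33

Derivation:
z_0.025 = 1.960
n = (z×σ/E)² = (1.960×14/4.8)²
n = 32.6803
Round up: n = 33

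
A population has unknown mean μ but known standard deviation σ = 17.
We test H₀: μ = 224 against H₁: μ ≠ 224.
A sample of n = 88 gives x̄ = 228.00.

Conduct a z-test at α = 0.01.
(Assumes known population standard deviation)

Standard error: SE = σ/√n = 17/√88 = 1.8122
z-statistic: z = (x̄ - μ₀)/SE = (228.00 - 224)/1.8122 = 2.2073
Critical value: ±2.576
p-value = 0.0273
Decision: fail to reject H₀

Answer: z = 2.2073, fail to reject H₀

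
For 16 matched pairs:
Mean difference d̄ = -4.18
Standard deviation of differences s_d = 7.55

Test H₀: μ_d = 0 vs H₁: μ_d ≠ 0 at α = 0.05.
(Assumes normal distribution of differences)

Answer: t = -2.2146, reject H₀

Derivation:
df = n - 1 = 15
SE = s_d/√n = 7.55/√16 = 1.8875
t = d̄/SE = -4.18/1.8875 = -2.2146
Critical value: t_{0.025,15} = ±2.131
p-value ≈ 0.0427
Decision: reject H₀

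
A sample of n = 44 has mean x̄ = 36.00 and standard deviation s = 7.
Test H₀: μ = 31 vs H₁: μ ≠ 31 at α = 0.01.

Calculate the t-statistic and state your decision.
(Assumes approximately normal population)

Answer: t = 4.7380, reject H₀

Derivation:
df = n - 1 = 43
SE = s/√n = 7/√44 = 1.0553
t = (x̄ - μ₀)/SE = (36.00 - 31)/1.0553 = 4.7380
Critical value: t_{0.005,43} = ±2.695
p-value < 0.0001
Decision: reject H₀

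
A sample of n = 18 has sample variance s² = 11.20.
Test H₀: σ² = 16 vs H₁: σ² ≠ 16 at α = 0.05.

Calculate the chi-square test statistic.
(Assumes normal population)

Answer: χ² = 11.9000, fail to reject H₀

Derivation:
df = n - 1 = 17
χ² = (n-1)s²/σ₀² = 17×11.20/16 = 11.9000
Critical values: χ²_{0.975,17} = 7.564, χ²_{0.025,17} = 30.191
Rejection region: χ² < 7.564 or χ² > 30.191
Decision: fail to reject H₀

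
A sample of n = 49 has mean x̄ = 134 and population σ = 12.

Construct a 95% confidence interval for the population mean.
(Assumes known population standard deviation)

Confidence level: 95%, α = 0.05
z_0.025 = 1.960
SE = σ/√n = 12/√49 = 1.7143
Margin of error = 1.960 × 1.7143 = 3.3600
CI: x̄ ± margin = 134 ± 3.3600
CI: (130.6400, 137.3600)

Answer: (130.6400, 137.3600)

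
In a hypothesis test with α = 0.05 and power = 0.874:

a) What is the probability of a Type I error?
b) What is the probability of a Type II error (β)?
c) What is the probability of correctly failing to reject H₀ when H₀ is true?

Answer: a) 0.05, b) 0.126, c) 0.95

Derivation:
a) Type I error probability = α = 0.05
b) Power = P(reject H₀ | H₁ true) = 1 - β = 0.874, so Type II error probability = β = 1 - Power = 0.126
c) P(fail to reject H₀ | H₀ true) = 1 - α = 0.95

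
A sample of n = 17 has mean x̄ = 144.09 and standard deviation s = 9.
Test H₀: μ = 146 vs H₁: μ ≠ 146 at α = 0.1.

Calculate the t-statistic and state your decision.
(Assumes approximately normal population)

df = n - 1 = 16
SE = s/√n = 9/√17 = 2.1828
t = (x̄ - μ₀)/SE = (144.09 - 146)/2.1828 = -0.8750
Critical value: t_{0.05,16} = ±1.746
p-value ≈ 0.3945
Decision: fail to reject H₀

Answer: t = -0.8750, fail to reject H₀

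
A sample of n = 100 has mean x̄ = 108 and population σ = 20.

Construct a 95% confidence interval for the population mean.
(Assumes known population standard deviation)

Answer: (104.0800, 111.9200)

Derivation:
Confidence level: 95%, α = 0.05
z_0.025 = 1.960
SE = σ/√n = 20/√100 = 2.0000
Margin of error = 1.960 × 2.0000 = 3.9200
CI: x̄ ± margin = 108 ± 3.9200
CI: (104.0800, 111.9200)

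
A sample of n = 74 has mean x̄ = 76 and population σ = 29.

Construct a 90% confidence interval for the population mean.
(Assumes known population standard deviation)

Confidence level: 90%, α = 0.1
z_0.05 = 1.645
SE = σ/√n = 29/√74 = 3.3712
Margin of error = 1.645 × 3.3712 = 5.5456
CI: x̄ ± margin = 76 ± 5.5456
CI: (70.4544, 81.5456)

Answer: (70.4544, 81.5456)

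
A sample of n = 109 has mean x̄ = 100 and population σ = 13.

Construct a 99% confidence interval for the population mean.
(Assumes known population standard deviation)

Confidence level: 99%, α = 0.01
z_0.005 = 2.576
SE = σ/√n = 13/√109 = 1.2452
Margin of error = 2.576 × 1.2452 = 3.2076
CI: x̄ ± margin = 100 ± 3.2076
CI: (96.7924, 103.2076)

Answer: (96.7924, 103.2076)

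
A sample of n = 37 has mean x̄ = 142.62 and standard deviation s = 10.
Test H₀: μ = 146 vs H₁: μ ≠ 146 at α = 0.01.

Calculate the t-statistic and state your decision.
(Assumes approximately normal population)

df = n - 1 = 36
SE = s/√n = 10/√37 = 1.6440
t = (x̄ - μ₀)/SE = (142.62 - 146)/1.6440 = -2.0560
Critical value: t_{0.005,36} = ±2.719
p-value ≈ 0.0471
Decision: fail to reject H₀

Answer: t = -2.0560, fail to reject H₀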